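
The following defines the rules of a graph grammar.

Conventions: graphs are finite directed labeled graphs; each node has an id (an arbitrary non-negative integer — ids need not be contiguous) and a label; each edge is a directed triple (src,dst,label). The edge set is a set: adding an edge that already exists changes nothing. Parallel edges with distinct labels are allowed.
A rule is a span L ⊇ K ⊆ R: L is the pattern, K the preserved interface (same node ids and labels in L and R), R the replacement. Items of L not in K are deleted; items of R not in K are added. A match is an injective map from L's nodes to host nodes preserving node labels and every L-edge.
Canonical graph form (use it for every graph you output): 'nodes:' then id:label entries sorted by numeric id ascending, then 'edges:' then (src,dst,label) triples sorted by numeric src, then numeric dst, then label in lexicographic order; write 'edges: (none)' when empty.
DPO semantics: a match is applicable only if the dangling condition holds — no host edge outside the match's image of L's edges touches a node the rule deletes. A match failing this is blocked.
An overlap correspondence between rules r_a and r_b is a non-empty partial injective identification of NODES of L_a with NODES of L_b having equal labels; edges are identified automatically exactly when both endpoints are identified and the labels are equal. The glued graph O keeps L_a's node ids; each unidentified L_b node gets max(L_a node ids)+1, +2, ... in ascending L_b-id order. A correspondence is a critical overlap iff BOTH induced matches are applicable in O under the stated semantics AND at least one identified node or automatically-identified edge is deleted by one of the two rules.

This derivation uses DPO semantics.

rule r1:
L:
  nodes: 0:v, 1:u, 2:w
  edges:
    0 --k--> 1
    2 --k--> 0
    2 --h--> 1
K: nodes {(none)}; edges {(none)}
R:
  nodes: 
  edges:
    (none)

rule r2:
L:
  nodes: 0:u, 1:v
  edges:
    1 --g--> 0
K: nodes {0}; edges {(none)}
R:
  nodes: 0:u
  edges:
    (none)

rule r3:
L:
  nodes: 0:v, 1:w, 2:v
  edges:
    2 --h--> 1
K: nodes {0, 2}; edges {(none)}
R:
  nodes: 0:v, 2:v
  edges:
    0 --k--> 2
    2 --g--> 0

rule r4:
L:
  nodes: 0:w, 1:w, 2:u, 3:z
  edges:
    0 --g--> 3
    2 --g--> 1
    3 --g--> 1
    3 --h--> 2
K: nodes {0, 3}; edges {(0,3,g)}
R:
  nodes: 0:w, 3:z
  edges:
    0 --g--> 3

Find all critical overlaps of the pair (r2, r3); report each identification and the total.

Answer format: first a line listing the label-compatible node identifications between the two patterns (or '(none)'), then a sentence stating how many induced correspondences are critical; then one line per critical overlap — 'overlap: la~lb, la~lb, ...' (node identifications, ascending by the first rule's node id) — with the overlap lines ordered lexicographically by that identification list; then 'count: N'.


label-compatible node identifications between L(r2) and L(r3): 1~0, 1~2
1 of the induced correspondences is a critical overlap of r2 and r3.
overlap: 1~0
count: 1


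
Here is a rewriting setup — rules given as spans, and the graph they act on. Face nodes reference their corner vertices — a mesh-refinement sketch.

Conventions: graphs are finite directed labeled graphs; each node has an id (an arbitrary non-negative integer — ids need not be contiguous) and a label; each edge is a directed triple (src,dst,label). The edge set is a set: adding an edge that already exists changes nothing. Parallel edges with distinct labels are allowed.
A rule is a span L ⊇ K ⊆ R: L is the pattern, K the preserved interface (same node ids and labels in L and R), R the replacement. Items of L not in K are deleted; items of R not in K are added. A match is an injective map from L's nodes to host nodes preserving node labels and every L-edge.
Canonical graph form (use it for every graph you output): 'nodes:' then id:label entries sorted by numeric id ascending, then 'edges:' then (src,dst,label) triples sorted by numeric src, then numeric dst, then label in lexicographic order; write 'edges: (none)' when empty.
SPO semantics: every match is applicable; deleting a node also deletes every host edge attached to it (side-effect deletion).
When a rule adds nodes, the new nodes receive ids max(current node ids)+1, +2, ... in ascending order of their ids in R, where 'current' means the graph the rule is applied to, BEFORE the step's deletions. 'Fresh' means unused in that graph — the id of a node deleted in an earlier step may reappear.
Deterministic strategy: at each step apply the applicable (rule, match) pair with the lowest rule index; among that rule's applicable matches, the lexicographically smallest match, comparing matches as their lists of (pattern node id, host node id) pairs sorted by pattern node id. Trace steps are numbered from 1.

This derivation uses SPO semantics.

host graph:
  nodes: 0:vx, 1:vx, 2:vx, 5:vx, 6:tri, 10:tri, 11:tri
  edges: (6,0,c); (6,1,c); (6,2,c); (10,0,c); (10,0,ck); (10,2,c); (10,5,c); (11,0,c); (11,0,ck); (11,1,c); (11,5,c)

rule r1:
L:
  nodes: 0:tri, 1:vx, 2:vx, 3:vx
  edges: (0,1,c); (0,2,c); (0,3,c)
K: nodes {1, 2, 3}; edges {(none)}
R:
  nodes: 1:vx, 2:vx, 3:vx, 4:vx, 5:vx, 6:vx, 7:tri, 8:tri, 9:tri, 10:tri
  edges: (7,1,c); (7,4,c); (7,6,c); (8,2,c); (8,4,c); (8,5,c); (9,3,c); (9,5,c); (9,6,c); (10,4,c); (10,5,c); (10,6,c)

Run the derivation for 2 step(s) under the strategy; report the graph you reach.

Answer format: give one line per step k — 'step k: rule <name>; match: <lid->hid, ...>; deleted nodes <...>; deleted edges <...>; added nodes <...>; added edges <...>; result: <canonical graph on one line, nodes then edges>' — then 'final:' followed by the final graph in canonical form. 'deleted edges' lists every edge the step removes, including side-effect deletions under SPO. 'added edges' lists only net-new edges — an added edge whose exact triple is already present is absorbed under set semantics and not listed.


step 1: rule r1; match: 0->6, 1->0, 2->1, 3->2; deleted nodes 6; deleted edges (6,0,c); (6,1,c); (6,2,c); added nodes 12, 13, 14, 15, 16, 17, 18; added edges (15,0,c); (15,12,c); (15,14,c); (16,1,c); (16,12,c); (16,13,c); (17,2,c); (17,13,c); (17,14,c); (18,12,c); (18,13,c); (18,14,c); result: nodes: 0:vx, 1:vx, 2:vx, 5:vx, 10:tri, 11:tri, 12:vx, 13:vx, 14:vx, 15:tri, 16:tri, 17:tri, 18:tri edges: (10,0,c); (10,0,ck); (10,2,c); (10,5,c); (11,0,c); (11,0,ck); (11,1,c); (11,5,c); (15,0,c); (15,12,c); (15,14,c); (16,1,c); (16,12,c); (16,13,c); (17,2,c); (17,13,c); (17,14,c); (18,12,c); (18,13,c); (18,14,c)
step 2: rule r1; match: 0->10, 1->0, 2->2, 3->5; deleted nodes 10; deleted edges (10,0,c); (10,0,ck); (10,2,c); (10,5,c); added nodes 19, 20, 21, 22, 23, 24, 25; added edges (22,0,c); (22,19,c); (22,21,c); (23,2,c); (23,19,c); (23,20,c); (24,5,c); (24,20,c); (24,21,c); (25,19,c); (25,20,c); (25,21,c); result: nodes: 0:vx, 1:vx, 2:vx, 5:vx, 11:tri, 12:vx, 13:vx, 14:vx, 15:tri, 16:tri, 17:tri, 18:tri, 19:vx, 20:vx, 21:vx, 22:tri, 23:tri, 24:tri, 25:tri edges: (11,0,c); (11,0,ck); (11,1,c); (11,5,c); (15,0,c); (15,12,c); (15,14,c); (16,1,c); (16,12,c); (16,13,c); (17,2,c); (17,13,c); (17,14,c); (18,12,c); (18,13,c); (18,14,c); (22,0,c); (22,19,c); (22,21,c); (23,2,c); (23,19,c); (23,20,c); (24,5,c); (24,20,c); (24,21,c); (25,19,c); (25,20,c); (25,21,c)
final:
nodes: 0:vx, 1:vx, 2:vx, 5:vx, 11:tri, 12:vx, 13:vx, 14:vx, 15:tri, 16:tri, 17:tri, 18:tri, 19:vx, 20:vx, 21:vx, 22:tri, 23:tri, 24:tri, 25:tri
edges: (11,0,c); (11,0,ck); (11,1,c); (11,5,c); (15,0,c); (15,12,c); (15,14,c); (16,1,c); (16,12,c); (16,13,c); (17,2,c); (17,13,c); (17,14,c); (18,12,c); (18,13,c); (18,14,c); (22,0,c); (22,19,c); (22,21,c); (23,2,c); (23,19,c); (23,20,c); (24,5,c); (24,20,c); (24,21,c); (25,19,c); (25,20,c); (25,21,c)


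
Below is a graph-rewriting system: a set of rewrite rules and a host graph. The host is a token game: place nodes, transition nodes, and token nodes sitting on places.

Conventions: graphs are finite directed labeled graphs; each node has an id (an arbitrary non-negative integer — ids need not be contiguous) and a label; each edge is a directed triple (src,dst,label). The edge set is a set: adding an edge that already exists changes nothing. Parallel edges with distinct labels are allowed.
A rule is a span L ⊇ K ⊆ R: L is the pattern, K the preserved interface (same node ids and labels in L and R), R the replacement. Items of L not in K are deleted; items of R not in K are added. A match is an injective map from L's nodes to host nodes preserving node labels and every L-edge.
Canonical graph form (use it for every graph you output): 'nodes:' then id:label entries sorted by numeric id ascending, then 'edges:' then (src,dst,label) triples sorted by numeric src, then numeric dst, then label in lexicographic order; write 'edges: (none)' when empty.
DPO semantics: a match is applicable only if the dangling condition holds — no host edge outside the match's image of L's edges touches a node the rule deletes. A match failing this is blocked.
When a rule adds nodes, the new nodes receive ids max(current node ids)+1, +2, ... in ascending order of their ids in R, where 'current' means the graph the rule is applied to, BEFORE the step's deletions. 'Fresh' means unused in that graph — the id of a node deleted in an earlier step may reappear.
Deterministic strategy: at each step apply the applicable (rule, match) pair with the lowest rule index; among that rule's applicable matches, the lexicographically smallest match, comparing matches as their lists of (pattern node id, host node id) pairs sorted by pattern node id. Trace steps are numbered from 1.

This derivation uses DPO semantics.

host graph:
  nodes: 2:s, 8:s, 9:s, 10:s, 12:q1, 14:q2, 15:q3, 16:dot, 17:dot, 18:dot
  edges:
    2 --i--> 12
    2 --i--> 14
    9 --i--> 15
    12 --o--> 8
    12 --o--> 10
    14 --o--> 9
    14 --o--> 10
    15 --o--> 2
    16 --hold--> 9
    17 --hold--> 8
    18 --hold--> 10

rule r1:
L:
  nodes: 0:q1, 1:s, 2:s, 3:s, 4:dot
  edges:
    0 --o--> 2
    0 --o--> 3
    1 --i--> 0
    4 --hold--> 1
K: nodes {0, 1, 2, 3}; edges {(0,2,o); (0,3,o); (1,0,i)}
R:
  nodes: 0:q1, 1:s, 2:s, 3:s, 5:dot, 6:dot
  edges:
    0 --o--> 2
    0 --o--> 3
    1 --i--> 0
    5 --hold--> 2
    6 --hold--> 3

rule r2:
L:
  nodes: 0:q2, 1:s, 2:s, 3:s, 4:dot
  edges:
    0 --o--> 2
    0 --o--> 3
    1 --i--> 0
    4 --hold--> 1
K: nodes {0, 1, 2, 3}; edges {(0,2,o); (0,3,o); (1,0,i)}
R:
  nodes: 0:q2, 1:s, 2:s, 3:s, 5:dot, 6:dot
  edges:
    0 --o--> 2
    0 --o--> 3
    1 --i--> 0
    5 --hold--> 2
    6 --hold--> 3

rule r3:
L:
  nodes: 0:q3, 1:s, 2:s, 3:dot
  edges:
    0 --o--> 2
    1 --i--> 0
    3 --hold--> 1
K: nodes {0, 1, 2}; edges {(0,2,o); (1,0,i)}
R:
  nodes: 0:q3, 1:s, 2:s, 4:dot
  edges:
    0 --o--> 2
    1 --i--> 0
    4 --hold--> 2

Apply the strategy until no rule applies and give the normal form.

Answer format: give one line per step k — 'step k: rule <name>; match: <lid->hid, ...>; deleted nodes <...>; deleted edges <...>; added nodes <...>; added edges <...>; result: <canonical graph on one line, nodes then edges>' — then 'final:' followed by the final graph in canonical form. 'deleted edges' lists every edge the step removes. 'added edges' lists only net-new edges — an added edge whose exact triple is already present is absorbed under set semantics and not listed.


step 1: rule r3; match: 0->15, 1->9, 2->2, 3->16; deleted nodes 16; deleted edges (16,9,hold); added nodes 19; added edges (19,2,hold); result: nodes: 2:s, 8:s, 9:s, 10:s, 12:q1, 14:q2, 15:q3, 17:dot, 18:dot, 19:dot edges: (2,12,i); (2,14,i); (9,15,i); (12,8,o); (12,10,o); (14,9,o); (14,10,o); (15,2,o); (17,8,hold); (18,10,hold); (19,2,hold)
step 2: rule r1; match: 0->12, 1->2, 2->8, 3->10, 4->19; deleted nodes 19; deleted edges (19,2,hold); added nodes 20, 21; added edges (20,8,hold); (21,10,hold); result: nodes: 2:s, 8:s, 9:s, 10:s, 12:q1, 14:q2, 15:q3, 17:dot, 18:dot, 20:dot, 21:dot edges: (2,12,i); (2,14,i); (9,15,i); (12,8,o); (12,10,o); (14,9,o); (14,10,o); (15,2,o); (17,8,hold); (18,10,hold); (20,8,hold); (21,10,hold)
final:
nodes: 2:s, 8:s, 9:s, 10:s, 12:q1, 14:q2, 15:q3, 17:dot, 18:dot, 20:dot, 21:dot
edges: (2,12,i); (2,14,i); (9,15,i); (12,8,o); (12,10,o); (14,9,o); (14,10,o); (15,2,o); (17,8,hold); (18,10,hold); (20,8,hold); (21,10,hold)


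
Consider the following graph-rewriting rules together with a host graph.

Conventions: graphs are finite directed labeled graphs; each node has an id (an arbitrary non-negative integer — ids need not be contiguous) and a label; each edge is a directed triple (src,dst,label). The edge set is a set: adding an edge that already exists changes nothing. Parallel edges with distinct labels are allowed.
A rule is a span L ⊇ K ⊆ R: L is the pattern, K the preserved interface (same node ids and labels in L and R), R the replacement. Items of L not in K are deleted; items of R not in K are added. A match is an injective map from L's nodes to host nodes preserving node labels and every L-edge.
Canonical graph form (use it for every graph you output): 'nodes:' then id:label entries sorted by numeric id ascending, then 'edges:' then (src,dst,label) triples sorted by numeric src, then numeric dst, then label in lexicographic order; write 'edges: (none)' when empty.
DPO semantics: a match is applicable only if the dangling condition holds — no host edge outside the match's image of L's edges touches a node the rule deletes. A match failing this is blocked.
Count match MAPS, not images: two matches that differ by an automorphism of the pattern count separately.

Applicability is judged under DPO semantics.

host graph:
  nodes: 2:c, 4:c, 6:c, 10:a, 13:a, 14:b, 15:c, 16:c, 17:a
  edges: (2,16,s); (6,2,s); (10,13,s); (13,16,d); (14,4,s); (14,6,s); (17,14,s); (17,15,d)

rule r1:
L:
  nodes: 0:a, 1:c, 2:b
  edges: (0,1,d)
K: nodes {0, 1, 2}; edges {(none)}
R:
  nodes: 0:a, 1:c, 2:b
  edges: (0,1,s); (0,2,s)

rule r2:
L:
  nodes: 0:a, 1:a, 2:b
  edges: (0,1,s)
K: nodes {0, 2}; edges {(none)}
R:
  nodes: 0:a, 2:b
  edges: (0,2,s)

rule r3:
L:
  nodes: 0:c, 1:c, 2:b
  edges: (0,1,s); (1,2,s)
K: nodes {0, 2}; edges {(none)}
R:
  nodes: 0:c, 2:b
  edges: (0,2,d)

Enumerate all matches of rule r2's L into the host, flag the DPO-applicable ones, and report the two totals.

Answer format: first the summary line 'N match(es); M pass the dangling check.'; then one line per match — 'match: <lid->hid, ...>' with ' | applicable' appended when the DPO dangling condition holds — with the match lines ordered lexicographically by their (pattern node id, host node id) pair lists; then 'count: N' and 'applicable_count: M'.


1 match(es); 0 pass the dangling check.
match: 0->10, 1->13, 2->14
count: 1
applicable_count: 0


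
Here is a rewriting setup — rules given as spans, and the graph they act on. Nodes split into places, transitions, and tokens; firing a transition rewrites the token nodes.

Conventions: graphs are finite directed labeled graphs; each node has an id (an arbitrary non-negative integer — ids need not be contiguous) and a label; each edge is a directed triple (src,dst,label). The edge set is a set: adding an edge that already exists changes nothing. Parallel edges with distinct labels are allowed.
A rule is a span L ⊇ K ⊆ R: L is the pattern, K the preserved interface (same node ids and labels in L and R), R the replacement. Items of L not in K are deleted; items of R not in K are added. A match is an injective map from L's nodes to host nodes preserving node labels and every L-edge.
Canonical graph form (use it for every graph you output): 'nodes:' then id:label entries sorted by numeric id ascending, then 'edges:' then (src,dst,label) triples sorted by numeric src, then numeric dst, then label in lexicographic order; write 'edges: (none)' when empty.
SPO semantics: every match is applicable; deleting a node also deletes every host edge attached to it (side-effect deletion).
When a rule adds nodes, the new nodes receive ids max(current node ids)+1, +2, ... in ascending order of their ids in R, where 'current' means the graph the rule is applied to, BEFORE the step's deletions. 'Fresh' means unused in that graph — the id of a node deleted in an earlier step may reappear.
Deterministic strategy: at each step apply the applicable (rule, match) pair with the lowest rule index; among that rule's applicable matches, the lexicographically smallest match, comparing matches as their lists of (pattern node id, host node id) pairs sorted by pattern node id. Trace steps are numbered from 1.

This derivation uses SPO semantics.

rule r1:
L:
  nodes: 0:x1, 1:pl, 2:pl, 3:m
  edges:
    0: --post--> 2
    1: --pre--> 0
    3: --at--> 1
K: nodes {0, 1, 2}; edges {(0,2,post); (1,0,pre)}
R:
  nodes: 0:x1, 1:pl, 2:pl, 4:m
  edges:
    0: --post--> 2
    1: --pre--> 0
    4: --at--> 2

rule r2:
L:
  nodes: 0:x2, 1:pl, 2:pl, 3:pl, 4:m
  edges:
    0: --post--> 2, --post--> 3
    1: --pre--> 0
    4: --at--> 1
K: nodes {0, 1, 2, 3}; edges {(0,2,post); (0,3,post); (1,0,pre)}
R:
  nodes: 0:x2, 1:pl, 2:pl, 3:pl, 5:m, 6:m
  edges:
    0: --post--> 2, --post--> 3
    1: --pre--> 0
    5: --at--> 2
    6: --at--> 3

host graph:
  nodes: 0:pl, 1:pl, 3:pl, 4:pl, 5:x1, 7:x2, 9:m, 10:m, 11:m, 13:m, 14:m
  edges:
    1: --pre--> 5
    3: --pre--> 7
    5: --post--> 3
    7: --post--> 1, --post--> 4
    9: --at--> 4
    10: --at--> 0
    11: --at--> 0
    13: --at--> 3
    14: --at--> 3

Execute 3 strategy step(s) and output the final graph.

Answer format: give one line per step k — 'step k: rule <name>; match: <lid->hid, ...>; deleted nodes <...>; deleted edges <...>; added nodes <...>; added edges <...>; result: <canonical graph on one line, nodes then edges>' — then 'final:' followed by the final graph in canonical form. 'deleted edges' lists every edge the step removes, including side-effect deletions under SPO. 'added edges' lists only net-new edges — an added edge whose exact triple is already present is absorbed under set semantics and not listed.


step 1: rule r2; match: 0->7, 1->3, 2->1, 3->4, 4->13; deleted nodes 13; deleted edges (13,3,at); added nodes 15, 16; added edges (15,1,at); (16,4,at); result: nodes: 0:pl, 1:pl, 3:pl, 4:pl, 5:x1, 7:x2, 9:m, 10:m, 11:m, 14:m, 15:m, 16:m edges: (1,5,pre); (3,7,pre); (5,3,post); (7,1,post); (7,4,post); (9,4,at); (10,0,at); (11,0,at); (14,3,at); (15,1,at); (16,4,at)
step 2: rule r1; match: 0->5, 1->1, 2->3, 3->15; deleted nodes 15; deleted edges (15,1,at); added nodes 17; added edges (17,3,at); result: nodes: 0:pl, 1:pl, 3:pl, 4:pl, 5:x1, 7:x2, 9:m, 10:m, 11:m, 14:m, 16:m, 17:m edges: (1,5,pre); (3,7,pre); (5,3,post); (7,1,post); (7,4,post); (9,4,at); (10,0,at); (11,0,at); (14,3,at); (16,4,at); (17,3,at)
step 3: rule r2; match: 0->7, 1->3, 2->1, 3->4, 4->14; deleted nodes 14; deleted edges (14,3,at); added nodes 18, 19; added edges (18,1,at); (19,4,at); result: nodes: 0:pl, 1:pl, 3:pl, 4:pl, 5:x1, 7:x2, 9:m, 10:m, 11:m, 16:m, 17:m, 18:m, 19:m edges: (1,5,pre); (3,7,pre); (5,3,post); (7,1,post); (7,4,post); (9,4,at); (10,0,at); (11,0,at); (16,4,at); (17,3,at); (18,1,at); (19,4,at)
final:
nodes: 0:pl, 1:pl, 3:pl, 4:pl, 5:x1, 7:x2, 9:m, 10:m, 11:m, 16:m, 17:m, 18:m, 19:m
edges: (1,5,pre); (3,7,pre); (5,3,post); (7,1,post); (7,4,post); (9,4,at); (10,0,at); (11,0,at); (16,4,at); (17,3,at); (18,1,at); (19,4,at)


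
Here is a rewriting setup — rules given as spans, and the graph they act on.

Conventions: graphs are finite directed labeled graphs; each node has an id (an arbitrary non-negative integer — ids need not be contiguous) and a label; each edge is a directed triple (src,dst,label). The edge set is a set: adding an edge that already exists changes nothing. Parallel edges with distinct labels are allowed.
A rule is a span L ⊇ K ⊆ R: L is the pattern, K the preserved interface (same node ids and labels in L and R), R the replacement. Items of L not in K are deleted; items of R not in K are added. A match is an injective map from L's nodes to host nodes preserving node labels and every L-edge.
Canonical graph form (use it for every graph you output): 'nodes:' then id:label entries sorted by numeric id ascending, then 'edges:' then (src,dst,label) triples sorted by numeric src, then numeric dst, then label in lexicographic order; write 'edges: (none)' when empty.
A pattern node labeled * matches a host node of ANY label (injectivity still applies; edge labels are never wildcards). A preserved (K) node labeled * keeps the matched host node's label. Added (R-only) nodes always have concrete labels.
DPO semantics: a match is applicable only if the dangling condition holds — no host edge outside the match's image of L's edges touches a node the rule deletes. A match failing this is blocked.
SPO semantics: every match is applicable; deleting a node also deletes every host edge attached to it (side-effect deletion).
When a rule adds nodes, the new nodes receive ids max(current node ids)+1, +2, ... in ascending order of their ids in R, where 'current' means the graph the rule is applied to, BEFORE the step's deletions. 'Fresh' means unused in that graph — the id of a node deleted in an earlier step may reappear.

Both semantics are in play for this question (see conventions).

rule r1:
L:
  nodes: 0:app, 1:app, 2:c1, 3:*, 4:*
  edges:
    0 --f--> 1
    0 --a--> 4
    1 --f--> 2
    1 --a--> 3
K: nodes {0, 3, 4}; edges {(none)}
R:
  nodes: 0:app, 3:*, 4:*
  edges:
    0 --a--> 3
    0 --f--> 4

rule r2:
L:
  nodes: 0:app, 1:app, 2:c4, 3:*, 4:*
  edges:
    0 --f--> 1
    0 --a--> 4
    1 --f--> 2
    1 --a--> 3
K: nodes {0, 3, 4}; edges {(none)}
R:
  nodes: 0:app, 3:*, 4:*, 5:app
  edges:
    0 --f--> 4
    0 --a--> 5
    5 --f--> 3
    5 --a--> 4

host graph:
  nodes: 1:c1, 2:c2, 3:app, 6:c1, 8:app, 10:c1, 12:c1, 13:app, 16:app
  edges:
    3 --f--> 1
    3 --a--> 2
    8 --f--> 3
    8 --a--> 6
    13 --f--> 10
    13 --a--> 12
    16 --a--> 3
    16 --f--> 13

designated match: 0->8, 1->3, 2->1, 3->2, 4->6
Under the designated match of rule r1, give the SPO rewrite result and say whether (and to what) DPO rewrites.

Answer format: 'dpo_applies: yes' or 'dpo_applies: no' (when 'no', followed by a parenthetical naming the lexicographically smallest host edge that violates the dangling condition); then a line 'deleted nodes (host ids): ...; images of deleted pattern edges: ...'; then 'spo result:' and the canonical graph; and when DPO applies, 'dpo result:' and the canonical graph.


dpo_applies: no
(the rule deletes node 3, which keeps host edge (16,3,a) outside the match image — the dangling condition fails, DPO blocks; SPO proceeds and side-deletes such edges)
deleted nodes (host ids): 1, 3; images of deleted pattern edges: (3,1,f); (3,2,a); (8,3,f); (8,6,a)
spo result:
nodes: 2:c2, 6:c1, 8:app, 10:c1, 12:c1, 13:app, 16:app
edges: (8,2,a); (8,6,f); (13,10,f); (13,12,a); (16,13,f)


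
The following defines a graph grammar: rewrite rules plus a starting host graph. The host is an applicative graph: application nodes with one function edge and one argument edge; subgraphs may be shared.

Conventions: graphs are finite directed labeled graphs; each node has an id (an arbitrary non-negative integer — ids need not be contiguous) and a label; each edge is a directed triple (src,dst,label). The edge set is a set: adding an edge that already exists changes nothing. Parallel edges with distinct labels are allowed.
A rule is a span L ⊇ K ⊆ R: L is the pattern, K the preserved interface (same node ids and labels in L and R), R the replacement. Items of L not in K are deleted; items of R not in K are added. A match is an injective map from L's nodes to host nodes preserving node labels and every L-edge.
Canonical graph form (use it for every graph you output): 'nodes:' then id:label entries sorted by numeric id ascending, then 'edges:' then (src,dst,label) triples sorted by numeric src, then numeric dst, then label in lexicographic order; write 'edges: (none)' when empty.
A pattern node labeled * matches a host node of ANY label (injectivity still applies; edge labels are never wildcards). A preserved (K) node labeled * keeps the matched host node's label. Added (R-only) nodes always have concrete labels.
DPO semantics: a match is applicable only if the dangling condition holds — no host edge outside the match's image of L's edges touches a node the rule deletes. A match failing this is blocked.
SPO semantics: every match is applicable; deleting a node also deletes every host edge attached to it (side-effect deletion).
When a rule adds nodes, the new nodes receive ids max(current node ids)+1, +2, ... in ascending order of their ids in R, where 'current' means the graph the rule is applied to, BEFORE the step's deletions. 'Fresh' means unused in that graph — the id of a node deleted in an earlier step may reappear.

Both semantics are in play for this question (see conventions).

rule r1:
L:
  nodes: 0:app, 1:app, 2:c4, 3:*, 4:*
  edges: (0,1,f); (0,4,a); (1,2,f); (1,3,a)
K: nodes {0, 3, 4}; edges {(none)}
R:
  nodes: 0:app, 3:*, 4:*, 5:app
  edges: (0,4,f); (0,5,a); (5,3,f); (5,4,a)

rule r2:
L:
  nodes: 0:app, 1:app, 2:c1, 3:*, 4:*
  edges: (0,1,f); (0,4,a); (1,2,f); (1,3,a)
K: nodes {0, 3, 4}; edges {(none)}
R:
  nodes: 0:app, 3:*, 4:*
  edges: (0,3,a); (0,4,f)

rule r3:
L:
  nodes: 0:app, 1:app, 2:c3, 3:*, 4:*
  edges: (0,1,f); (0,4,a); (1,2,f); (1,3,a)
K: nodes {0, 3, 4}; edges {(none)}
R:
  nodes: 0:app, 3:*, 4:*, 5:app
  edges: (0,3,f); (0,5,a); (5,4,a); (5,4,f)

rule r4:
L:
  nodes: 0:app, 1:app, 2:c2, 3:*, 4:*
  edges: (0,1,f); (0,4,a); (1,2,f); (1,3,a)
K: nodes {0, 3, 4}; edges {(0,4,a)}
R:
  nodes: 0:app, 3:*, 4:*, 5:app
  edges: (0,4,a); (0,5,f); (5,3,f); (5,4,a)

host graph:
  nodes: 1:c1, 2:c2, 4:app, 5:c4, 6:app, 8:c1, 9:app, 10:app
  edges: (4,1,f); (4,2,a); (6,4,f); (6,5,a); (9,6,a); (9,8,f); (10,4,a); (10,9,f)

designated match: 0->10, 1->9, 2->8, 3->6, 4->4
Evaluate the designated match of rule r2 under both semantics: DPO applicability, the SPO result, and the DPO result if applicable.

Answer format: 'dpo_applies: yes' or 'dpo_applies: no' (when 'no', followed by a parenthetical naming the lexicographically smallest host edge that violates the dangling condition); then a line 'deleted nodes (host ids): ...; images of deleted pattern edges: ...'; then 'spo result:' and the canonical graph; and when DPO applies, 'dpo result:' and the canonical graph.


dpo_applies: yes
deleted nodes (host ids): 8, 9; images of deleted pattern edges: (9,6,a); (9,8,f); (10,4,a); (10,9,f)
spo result:
nodes: 1:c1, 2:c2, 4:app, 5:c4, 6:app, 10:app
edges: (4,1,f); (4,2,a); (6,4,f); (6,5,a); (10,4,f); (10,6,a)
dpo result:
nodes: 1:c1, 2:c2, 4:app, 5:c4, 6:app, 10:app
edges: (4,1,f); (4,2,a); (6,4,f); (6,5,a); (10,4,f); (10,6,a)


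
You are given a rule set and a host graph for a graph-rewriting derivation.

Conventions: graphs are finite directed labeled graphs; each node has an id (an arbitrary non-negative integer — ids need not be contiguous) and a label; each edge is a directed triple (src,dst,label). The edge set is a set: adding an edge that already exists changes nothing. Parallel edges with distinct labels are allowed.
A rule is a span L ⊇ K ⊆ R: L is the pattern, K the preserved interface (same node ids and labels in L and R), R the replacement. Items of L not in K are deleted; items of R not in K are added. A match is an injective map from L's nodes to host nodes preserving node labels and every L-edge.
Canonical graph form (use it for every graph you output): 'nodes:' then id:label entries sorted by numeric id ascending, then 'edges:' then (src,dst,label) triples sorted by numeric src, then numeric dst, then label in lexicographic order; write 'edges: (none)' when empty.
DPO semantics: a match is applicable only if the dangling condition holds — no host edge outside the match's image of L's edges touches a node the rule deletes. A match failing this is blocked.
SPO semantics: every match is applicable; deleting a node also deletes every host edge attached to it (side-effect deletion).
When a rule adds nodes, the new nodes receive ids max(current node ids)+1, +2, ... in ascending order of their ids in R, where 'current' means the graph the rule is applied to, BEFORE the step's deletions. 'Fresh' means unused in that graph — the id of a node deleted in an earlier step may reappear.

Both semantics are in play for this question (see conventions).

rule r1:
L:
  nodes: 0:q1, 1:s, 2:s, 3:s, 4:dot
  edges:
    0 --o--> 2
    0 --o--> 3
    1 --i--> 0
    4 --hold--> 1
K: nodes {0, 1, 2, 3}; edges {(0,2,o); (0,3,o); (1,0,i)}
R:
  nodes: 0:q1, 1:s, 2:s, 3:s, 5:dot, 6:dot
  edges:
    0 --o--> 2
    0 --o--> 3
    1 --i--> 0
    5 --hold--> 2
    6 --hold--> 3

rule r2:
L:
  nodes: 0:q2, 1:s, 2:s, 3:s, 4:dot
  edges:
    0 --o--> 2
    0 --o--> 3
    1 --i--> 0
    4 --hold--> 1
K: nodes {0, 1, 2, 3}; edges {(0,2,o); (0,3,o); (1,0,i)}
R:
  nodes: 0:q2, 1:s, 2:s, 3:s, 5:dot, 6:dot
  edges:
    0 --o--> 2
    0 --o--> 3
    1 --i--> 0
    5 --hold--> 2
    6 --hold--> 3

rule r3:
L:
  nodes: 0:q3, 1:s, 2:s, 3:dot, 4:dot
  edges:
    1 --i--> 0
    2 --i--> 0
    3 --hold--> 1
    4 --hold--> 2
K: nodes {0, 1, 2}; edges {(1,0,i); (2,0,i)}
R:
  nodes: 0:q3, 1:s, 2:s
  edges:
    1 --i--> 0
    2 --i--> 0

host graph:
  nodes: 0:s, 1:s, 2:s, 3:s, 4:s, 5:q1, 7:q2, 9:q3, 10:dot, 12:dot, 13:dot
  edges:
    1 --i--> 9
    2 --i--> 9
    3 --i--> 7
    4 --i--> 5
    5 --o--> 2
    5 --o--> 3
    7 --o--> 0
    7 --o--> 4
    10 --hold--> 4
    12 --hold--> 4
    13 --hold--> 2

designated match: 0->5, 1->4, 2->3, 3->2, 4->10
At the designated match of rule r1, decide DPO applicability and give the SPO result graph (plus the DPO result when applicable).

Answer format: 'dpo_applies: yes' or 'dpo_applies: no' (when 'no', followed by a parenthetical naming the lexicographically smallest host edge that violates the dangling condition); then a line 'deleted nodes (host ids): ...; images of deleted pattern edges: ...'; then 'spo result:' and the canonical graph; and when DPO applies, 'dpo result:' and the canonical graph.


dpo_applies: yes
deleted nodes (host ids): 10; images of deleted pattern edges: (10,4,hold)
spo result:
nodes: 0:s, 1:s, 2:s, 3:s, 4:s, 5:q1, 7:q2, 9:q3, 12:dot, 13:dot, 14:dot, 15:dot
edges: (1,9,i); (2,9,i); (3,7,i); (4,5,i); (5,2,o); (5,3,o); (7,0,o); (7,4,o); (12,4,hold); (13,2,hold); (14,3,hold); (15,2,hold)
dpo result:
nodes: 0:s, 1:s, 2:s, 3:s, 4:s, 5:q1, 7:q2, 9:q3, 12:dot, 13:dot, 14:dot, 15:dot
edges: (1,9,i); (2,9,i); (3,7,i); (4,5,i); (5,2,o); (5,3,o); (7,0,o); (7,4,o); (12,4,hold); (13,2,hold); (14,3,hold); (15,2,hold)


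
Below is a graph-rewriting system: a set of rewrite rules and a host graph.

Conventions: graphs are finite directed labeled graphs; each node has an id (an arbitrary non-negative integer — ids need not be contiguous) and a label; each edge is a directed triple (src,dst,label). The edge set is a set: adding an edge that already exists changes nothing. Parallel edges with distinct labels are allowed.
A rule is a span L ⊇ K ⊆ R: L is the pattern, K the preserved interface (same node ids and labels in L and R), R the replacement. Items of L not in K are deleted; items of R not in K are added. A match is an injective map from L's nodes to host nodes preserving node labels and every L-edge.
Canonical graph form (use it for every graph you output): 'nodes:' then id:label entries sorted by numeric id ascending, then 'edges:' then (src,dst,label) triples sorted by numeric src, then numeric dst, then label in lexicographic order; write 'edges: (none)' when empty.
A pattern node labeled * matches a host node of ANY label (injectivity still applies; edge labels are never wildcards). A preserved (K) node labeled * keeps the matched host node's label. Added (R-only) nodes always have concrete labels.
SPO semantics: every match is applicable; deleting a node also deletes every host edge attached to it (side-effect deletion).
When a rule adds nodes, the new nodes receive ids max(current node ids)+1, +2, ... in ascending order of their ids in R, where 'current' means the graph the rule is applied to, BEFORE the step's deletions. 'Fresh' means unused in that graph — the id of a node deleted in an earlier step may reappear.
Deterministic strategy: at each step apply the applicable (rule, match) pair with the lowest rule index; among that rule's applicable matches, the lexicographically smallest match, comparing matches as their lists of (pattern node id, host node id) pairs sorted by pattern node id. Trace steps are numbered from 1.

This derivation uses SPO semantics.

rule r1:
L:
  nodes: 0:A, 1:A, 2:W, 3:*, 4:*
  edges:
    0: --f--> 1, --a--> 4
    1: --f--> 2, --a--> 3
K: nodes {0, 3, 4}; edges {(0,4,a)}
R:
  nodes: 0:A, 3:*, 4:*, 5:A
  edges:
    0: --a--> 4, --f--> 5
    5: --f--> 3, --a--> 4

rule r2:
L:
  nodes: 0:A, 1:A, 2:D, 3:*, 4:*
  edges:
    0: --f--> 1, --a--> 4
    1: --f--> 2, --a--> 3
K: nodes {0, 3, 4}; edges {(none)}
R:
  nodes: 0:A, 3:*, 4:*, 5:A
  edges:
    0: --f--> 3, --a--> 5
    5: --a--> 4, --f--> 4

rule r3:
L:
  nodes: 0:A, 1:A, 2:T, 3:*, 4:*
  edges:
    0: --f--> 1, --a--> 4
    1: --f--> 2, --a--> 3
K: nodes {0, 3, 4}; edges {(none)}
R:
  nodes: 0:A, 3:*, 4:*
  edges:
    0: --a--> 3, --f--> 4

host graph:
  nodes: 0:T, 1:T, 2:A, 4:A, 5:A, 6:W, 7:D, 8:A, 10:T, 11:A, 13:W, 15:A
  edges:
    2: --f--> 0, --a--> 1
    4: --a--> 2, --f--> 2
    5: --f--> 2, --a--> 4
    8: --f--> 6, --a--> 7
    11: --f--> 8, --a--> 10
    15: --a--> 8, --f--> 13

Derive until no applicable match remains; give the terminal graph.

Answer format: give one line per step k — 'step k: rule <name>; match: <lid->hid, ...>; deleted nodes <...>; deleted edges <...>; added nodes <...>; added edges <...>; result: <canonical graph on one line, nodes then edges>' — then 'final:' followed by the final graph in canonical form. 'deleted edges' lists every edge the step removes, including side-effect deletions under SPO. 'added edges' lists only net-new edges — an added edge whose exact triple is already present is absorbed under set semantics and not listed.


step 1: rule r1; match: 0->11, 1->8, 2->6, 3->7, 4->10; deleted nodes 6, 8; deleted edges (8,6,f); (8,7,a); (11,8,f); (15,8,a); added nodes 16; added edges (11,16,f); (16,7,f); (16,10,a); result: nodes: 0:T, 1:T, 2:A, 4:A, 5:A, 7:D, 10:T, 11:A, 13:W, 15:A, 16:A edges: (2,0,f); (2,1,a); (4,2,a); (4,2,f); (5,2,f); (5,4,a); (11,10,a); (11,16,f); (15,13,f); (16,7,f); (16,10,a)
step 2: rule r3; match: 0->5, 1->2, 2->0, 3->1, 4->4; deleted nodes 0, 2; deleted edges (2,0,f); (2,1,a); (4,2,a); (4,2,f); (5,2,f); (5,4,a); added nodes (none); added edges (5,1,a); (5,4,f); result: nodes: 1:T, 4:A, 5:A, 7:D, 10:T, 11:A, 13:W, 15:A, 16:A edges: (5,1,a); (5,4,f); (11,10,a); (11,16,f); (15,13,f); (16,7,f); (16,10,a)
final:
nodes: 1:T, 4:A, 5:A, 7:D, 10:T, 11:A, 13:W, 15:A, 16:A
edges: (5,1,a); (5,4,f); (11,10,a); (11,16,f); (15,13,f); (16,7,f); (16,10,a)


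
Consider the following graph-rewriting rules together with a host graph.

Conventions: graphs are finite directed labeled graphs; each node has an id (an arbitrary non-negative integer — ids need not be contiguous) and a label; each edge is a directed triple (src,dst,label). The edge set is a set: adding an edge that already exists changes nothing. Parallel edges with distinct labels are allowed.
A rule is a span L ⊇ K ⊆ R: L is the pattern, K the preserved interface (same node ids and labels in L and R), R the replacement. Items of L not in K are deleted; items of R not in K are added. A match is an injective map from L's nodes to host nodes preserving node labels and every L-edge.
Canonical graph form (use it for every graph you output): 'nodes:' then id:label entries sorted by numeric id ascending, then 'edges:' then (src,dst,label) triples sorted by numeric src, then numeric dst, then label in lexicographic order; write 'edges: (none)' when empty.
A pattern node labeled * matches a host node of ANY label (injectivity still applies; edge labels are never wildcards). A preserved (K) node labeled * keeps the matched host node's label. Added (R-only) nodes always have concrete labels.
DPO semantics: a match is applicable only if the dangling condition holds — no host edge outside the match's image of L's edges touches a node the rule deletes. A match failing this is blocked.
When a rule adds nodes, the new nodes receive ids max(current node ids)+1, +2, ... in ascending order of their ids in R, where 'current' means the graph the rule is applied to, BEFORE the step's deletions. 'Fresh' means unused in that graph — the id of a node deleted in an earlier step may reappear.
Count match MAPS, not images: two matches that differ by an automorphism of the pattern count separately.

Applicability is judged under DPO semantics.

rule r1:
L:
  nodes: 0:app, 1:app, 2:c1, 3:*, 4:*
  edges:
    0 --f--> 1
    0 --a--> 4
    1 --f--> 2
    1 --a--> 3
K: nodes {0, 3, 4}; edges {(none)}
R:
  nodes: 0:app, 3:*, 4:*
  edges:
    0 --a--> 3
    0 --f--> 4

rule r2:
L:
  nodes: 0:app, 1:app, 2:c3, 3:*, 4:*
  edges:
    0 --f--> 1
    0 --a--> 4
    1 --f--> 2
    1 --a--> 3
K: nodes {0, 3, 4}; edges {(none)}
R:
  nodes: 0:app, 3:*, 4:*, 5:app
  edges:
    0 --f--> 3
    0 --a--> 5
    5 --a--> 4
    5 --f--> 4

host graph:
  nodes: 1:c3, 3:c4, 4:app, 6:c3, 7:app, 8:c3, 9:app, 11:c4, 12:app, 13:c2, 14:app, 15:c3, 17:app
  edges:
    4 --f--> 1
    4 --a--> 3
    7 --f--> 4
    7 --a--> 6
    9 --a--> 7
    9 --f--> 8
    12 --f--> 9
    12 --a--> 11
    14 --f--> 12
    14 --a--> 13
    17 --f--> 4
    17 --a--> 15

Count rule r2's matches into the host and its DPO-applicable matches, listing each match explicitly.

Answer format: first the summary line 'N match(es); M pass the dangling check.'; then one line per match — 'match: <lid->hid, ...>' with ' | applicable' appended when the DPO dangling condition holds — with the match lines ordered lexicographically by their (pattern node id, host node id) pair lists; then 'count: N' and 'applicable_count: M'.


3 match(es); 1 pass the dangling check.
match: 0->7, 1->4, 2->1, 3->3, 4->6
match: 0->12, 1->9, 2->8, 3->7, 4->11 | applicable
match: 0->17, 1->4, 2->1, 3->3, 4->15
count: 3
applicable_count: 1


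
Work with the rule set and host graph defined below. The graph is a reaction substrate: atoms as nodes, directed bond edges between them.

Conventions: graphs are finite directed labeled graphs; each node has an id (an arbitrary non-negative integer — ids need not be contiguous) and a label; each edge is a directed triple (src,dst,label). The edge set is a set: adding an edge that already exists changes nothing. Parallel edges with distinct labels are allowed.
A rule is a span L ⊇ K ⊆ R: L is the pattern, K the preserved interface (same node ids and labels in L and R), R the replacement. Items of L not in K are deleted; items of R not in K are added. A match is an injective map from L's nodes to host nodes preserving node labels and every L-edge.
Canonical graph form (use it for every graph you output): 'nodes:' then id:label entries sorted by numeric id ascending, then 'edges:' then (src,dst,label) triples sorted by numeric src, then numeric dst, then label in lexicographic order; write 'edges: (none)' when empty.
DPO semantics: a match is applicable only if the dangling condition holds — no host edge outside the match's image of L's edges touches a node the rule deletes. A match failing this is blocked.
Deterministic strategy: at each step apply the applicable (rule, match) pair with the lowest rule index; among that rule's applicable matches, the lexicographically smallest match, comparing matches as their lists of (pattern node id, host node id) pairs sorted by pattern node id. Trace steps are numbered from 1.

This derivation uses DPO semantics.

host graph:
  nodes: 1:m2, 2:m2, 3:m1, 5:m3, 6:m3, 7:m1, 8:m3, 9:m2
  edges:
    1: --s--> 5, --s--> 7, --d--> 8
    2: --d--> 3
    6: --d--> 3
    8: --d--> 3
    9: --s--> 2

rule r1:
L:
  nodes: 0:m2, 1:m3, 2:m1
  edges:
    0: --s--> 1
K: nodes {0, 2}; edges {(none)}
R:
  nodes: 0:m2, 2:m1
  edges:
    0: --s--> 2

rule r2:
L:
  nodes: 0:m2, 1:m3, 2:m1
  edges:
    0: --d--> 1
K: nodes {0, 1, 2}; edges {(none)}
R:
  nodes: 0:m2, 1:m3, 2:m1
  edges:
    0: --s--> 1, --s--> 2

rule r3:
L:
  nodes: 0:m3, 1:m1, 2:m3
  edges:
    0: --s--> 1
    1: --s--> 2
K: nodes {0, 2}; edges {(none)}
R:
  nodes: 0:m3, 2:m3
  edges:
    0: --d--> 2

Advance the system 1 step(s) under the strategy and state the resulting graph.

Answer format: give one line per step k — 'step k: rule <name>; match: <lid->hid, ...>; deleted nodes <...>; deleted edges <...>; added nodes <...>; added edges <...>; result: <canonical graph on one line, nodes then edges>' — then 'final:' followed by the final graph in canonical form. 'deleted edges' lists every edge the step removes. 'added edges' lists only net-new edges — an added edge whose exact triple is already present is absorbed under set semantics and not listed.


step 1: rule r1; match: 0->1, 1->5, 2->3; deleted nodes 5; deleted edges (1,5,s); added nodes (none); added edges (1,3,s); result: nodes: 1:m2, 2:m2, 3:m1, 6:m3, 7:m1, 8:m3, 9:m2 edges: (1,3,s); (1,7,s); (1,8,d); (2,3,d); (6,3,d); (8,3,d); (9,2,s)
final:
nodes: 1:m2, 2:m2, 3:m1, 6:m3, 7:m1, 8:m3, 9:m2
edges: (1,3,s); (1,7,s); (1,8,d); (2,3,d); (6,3,d); (8,3,d); (9,2,s)
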